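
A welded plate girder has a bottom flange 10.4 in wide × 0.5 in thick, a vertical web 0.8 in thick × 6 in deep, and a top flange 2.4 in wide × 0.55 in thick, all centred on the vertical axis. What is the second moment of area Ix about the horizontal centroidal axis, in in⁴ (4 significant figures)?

Break the section into simple shapes (no overlaps), measuring from the bottom-left corner of the bounding box.
Bottom plate: 10.4 × 0.5, A = 5.2 in², y = 0.25 in, Ī = 0.108333 in⁴.
Web plate: 0.8 × 6, A = 4.8 in², y = 3.5 in, Ī = 14.4 in⁴.
Top plate: 2.4 × 0.55, A = 1.32 in², y = 6.775 in, Ī = 0.033275 in⁴.
Centroid: ȳ = ΣA·y / ΣA = 2.38896 in.
Transfer each piece to the horizontal centroidal axis using Ī + A·d² with d = y − 2.38896:
  bottom plate: d = -2.13896 in → contributes +23.8991 in⁴
  web plate: d = 1.11104 in → contributes +20.3252 in⁴
  top plate: d = 4.38604 in → contributes +25.4266 in⁴
Total I = 69.6509 in⁴.

Ix ≈ 69.65 in⁴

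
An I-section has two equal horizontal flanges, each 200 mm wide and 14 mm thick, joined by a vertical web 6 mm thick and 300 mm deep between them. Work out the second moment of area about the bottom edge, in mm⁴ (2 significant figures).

Decompose the section into non-overlapping parts with the origin at the bottom-left of its bounding rectangle.
Bottom flange: 200 × 14, A = 2 800 mm², y = 7 mm, Ī = 45 733 mm⁴.
Web: 6 × 300, A = 1 800 mm², y = 164 mm, Ī = 13 500 000 mm⁴.
Top flange: 200 × 14, A = 2 800 mm², y = 321 mm, Ī = 45 733 mm⁴.
Transfer each piece to the bottom edge using Ī + A·d² with d = y − 0:
  bottom flange: d = 7 mm → contributes +182 933 mm⁴
  web: d = 164 mm → contributes +61 912 800 mm⁴
  top flange: d = 321 mm → contributes +288 560 533 mm⁴
Total I = 350 656 267 mm⁴.

I_base ≈ 3.5 × 10⁸ mm⁴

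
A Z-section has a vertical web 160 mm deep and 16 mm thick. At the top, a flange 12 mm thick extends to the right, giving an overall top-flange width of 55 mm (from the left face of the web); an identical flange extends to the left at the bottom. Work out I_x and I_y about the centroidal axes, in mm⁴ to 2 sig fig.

I_x ≈ 1.1 × 10⁷ mm⁴, I_y ≈ 8.8 × 10⁵ mm⁴

Treat the section as a set of non-overlapping primitives; coordinates are from the bounding-box lower-left.
Web: 16 × 160, A = 2 560 mm², y = 80 mm, Ī = 5 461 333 mm⁴.
Top flange (beyond web): 39 × 12, A = 468 mm², y = 154 mm, Ī = 5 616 mm⁴.
Bottom flange (beyond web): 39 × 12, A = 468 mm², y = 6 mm, Ī = 5 616 mm⁴.
Centroid: ȳ = ΣA·y / ΣA = 80 mm.
Transfer each piece to the centroidal x-axis using Ī + A·d² with d = y − 80:
  web: d = 0 mm → contributes +5 461 333 mm⁴
  top flange (beyond web): d = 74 mm → contributes +2 568 384 mm⁴
  bottom flange (beyond web): d = -74 mm → contributes +2 568 384 mm⁴
Total I = 10 598 101 mm⁴.
For the y-axis: x̄ = 47 mm.
Repeating about the centroidal y-axis gives I_y = 881 101 mm⁴.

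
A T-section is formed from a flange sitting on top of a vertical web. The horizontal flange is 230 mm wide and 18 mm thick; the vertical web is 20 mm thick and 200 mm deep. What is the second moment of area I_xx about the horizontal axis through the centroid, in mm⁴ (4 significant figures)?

Decompose the section into non-overlapping parts with the origin at the bottom-left of its bounding rectangle.
Flange: 230 × 18, A = 4 140 mm², y = 209 mm, Ī = 111 780 mm⁴.
Web: 20 × 200, A = 4 000 mm², y = 100 mm, Ī = 13 333 333 mm⁴.
Centroid: ȳ = ΣA·y / ΣA = 155.437 mm.
Transfer each piece to the horizontal axis through the centroid using Ī + A·d² with d = y − 155.437:
  flange: d = 53.5627 mm → contributes +11 989 266 mm⁴
  web: d = -55.4373 mm → contributes +25 626 531 mm⁴
Total I = 37 615 796 mm⁴.

I_xx ≈ 3.762 × 10⁷ mm⁴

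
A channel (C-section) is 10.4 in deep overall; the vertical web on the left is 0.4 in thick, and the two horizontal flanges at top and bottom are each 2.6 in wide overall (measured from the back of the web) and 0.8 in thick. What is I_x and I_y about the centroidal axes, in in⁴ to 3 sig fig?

Split into non-overlapping primitives; take the origin at the lower-left of the bounding box.
Web: 0.4 × 10.4, A = 4.16 in², y = 5.2 in, Ī = 37.495 in⁴.
Top flange (beyond web): 2.2 × 0.8, A = 1.76 in², y = 10 in, Ī = 0.093867 in⁴.
Bottom flange (beyond web): 2.2 × 0.8, A = 1.76 in², y = 0.4 in, Ī = 0.093867 in⁴.
By symmetry the centroid is at mid-height, ȳ = 5.2 in.
Transfer each piece to the centroidal x-axis using Ī + A·d² with d = y − 5.2:
  web: d = 0 in → contributes +37.495 in⁴
  top flange (beyond web): d = 4.8 in → contributes +40.644 in⁴
  bottom flange (beyond web): d = -4.8 in → contributes +40.644 in⁴
Total I = 118.78 in⁴.
For the y-axis: x̄ = 0.79583 in.
Repeating about the centroidal y-axis gives I_y = 4.6975 in⁴.

I_x ≈ 119 in⁴, I_y ≈ 4.70 in⁴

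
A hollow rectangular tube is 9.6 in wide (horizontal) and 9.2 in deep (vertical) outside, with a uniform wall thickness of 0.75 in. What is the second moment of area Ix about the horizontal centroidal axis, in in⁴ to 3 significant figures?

Ix ≈ 315 in⁴

Split into non-overlapping primitives; take the origin at the lower-left of the bounding box.
Outer rectangle: 9.6 × 9.2, A = 88.32 in², y = 4.6 in, Ī = 622.95 in⁴.
Inner void (subtracted): 8.1 × 7.7, A = 62.37 in², y = 4.6 in, Ī = 308.16 in⁴.
By symmetry the centroid is at mid-height, ȳ = 4.6 in.
All pieces are centred on the horizontal centroidal axis, so I = ΣĪ (holes subtracted) = 314.79 in⁴.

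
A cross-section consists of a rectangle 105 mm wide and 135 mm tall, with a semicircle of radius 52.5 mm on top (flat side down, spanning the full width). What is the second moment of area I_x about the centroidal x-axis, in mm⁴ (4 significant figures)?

Decompose the section into non-overlapping parts with the origin at the bottom-left of its bounding rectangle.
Rectangular body: 105 × 135, A = 14 175 mm², y = 67.5 mm, Ī = 21 528 281 mm⁴.
Semicircular cap: semicircle r = 52.5, A = 4329.51 mm², y = 157.282 mm, Ī = 833 814 mm⁴.
Centroid: ȳ = ΣA·y / ΣA = 88.5063 mm.
Transfer each piece to the centroidal x-axis using Ī + A·d² with d = y − 88.5063:
  rectangular body: d = -21.0063 mm → contributes +27 783 184 mm⁴
  semicircular cap: d = 68.7754 mm → contributes +21 312 644 mm⁴
Total I = 49 095 828 mm⁴.

I_x ≈ 4.910 × 10⁷ mm⁴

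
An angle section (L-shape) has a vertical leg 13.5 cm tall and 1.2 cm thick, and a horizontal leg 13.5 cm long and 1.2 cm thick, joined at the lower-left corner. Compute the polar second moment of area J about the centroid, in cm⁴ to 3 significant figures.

Treat the section as a set of non-overlapping primitives; coordinates are from the bounding-box lower-left.
Vertical leg: 1.2 × 13.5, A = 16.2 cm², y = 6.75 cm, Ī = 246.04 cm⁴.
Horizontal leg (remainder): 12.3 × 1.2, A = 14.76 cm², y = 0.6 cm, Ī = 1.7712 cm⁴.
Centroid: ȳ = ΣA·y / ΣA = 3.818 cm.
Transfer each piece to the centroidal x-axis using Ī + A·d² with d = y − 3.818:
  vertical leg: d = 2.932 cm → contributes +385.3 cm⁴
  horizontal leg (remainder): d = -3.218 cm → contributes +154.62 cm⁴
Total I = 539.92 cm⁴.
For the y-axis: x̄ = 3.818 cm.
Repeating about the centroidal y-axis gives I_y = 539.92 cm⁴.
Polar second moment: J = I_x + I_y = 1079.8 cm⁴.

J ≈ 1080 cm⁴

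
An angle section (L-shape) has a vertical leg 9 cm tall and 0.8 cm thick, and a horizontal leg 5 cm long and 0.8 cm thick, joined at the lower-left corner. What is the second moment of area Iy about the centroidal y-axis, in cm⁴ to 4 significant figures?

Treat the section as a set of non-overlapping primitives; coordinates are from the bounding-box lower-left.
Vertical leg: 0.8 × 9, A = 7.2 cm², x = 0.4 cm, Ī = 0.384 cm⁴.
Horizontal leg (remainder): 4.2 × 0.8, A = 3.36 cm², x = 2.9 cm, Ī = 4.9392 cm⁴.
Centroid: x̄ = ΣA·x / ΣA = 1.19545 cm.
Transfer each piece to the centroidal y-axis using Ī + A·d² with d = x − 1.19545:
  vertical leg: d = -0.795455 cm → contributes +4.93979 cm⁴
  horizontal leg (remainder): d = 1.70455 cm → contributes +14.7016 cm⁴
Total I = 19.6414 cm⁴.

Iy ≈ 19.64 cm⁴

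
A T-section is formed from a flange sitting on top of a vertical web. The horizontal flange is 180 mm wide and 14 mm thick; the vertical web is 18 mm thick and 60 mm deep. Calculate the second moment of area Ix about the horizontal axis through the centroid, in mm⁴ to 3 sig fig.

Ix ≈ 1.40 × 10⁶ mm⁴

Treat the section as a set of non-overlapping primitives; coordinates are from the bounding-box lower-left.
Flange: 180 × 14, A = 2 520 mm², y = 67 mm, Ī = 41 160 mm⁴.
Web: 18 × 60, A = 1 080 mm², y = 30 mm, Ī = 324 000 mm⁴.
Centroid: ȳ = ΣA·y / ΣA = 55.9 mm.
Transfer each piece to the horizontal axis through the centroid using Ī + A·d² with d = y − 55.9:
  flange: d = 11.1 mm → contributes +351 649 mm⁴
  web: d = -25.9 mm → contributes +1 048 475 mm⁴
Total I = 1 400 124 mm⁴.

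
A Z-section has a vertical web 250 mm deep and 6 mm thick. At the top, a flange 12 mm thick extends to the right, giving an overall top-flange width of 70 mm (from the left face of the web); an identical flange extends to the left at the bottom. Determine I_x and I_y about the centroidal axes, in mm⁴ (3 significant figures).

Treat the section as a set of non-overlapping primitives; coordinates are from the bounding-box lower-left.
Web: 6 × 250, A = 1 500 mm², y = 125 mm, Ī = 7 812 500 mm⁴.
Top flange (beyond web): 64 × 12, A = 768 mm², y = 244 mm, Ī = 9 216 mm⁴.
Bottom flange (beyond web): 64 × 12, A = 768 mm², y = 6 mm, Ī = 9 216 mm⁴.
Centroid: ȳ = ΣA·y / ΣA = 125 mm.
Transfer each piece to the centroidal x-axis using Ī + A·d² with d = y − 125:
  web: d = 0 mm → contributes +7 812 500 mm⁴
  top flange (beyond web): d = 119 mm → contributes +10 884 864 mm⁴
  bottom flange (beyond web): d = -119 mm → contributes +10 884 864 mm⁴
Total I = 29 582 228 mm⁴.
For the y-axis: x̄ = 67 mm.
Repeating about the centroidal y-axis gives I_y = 2 410 388 mm⁴.

I_x ≈ 2.96 × 10⁷ mm⁴, I_y ≈ 2.41 × 10⁶ mm⁴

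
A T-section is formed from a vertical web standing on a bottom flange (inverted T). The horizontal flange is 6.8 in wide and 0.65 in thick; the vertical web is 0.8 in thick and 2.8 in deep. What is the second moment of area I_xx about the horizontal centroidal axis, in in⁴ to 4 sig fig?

Treat the section as a set of non-overlapping primitives; coordinates are from the bounding-box lower-left.
Flange: 6.8 × 0.65, A = 4.42 in², y = 0.325 in, Ī = 0.155621 in⁴.
Web: 0.8 × 2.8, A = 2.24 in², y = 2.05 in, Ī = 1.46347 in⁴.
Centroid: ȳ = ΣA·y / ΣA = 0.90518 in.
Transfer each piece to the horizontal centroidal axis using Ī + A·d² with d = y − 0.90518:
  flange: d = -0.58018 in → contributes +1.64343 in⁴
  web: d = 1.14482 in → contributes +4.39924 in⁴
Total I = 6.04267 in⁴.

I_xx ≈ 6.043 in⁴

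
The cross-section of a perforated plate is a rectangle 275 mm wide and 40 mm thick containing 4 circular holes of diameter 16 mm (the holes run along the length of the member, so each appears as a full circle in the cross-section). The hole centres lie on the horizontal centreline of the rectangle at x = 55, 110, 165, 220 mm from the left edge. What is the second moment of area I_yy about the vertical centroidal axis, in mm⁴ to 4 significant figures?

I_yy ≈ 6.627 × 10⁷ mm⁴

Break the section into simple shapes (no overlaps), measuring from the bottom-left corner of the bounding box.
Plate: 275 × 40, A = 11 000 mm², x = 137.5 mm, Ī = 69 322 917 mm⁴.
Hole 1 (subtracted): ⌀16, A = 201.062 mm², x = 55 mm, Ī = 3216.99 mm⁴.
Hole 2 (subtracted): ⌀16, A = 201.062 mm², x = 110 mm, Ī = 3216.99 mm⁴.
Hole 3 (subtracted): ⌀16, A = 201.062 mm², x = 165 mm, Ī = 3216.99 mm⁴.
Hole 4 (subtracted): ⌀16, A = 201.062 mm², x = 220 mm, Ī = 3216.99 mm⁴.
By symmetry the centroid is at mid-width, x̄ = 137.5 mm.
Transfer each piece to the vertical centroidal axis using Ī + A·d² with d = x − 137.5:
  plate: d = 0 mm → contributes +69 322 917 mm⁴
  hole 1: d = -82.5 mm → contributes −1 371 695 mm⁴
  hole 2: d = -27.5 mm → contributes −155 270 mm⁴
  hole 3: d = 27.5 mm → contributes −155 270 mm⁴
  hole 4: d = 82.5 mm → contributes −1 371 695 mm⁴
Total I = 66 268 987 mm⁴.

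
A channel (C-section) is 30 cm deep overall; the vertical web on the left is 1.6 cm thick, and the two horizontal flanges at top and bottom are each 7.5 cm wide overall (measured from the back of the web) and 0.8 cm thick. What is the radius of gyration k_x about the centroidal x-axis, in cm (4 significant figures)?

k_x ≈ 9.885 cm

Split into non-overlapping primitives; take the origin at the lower-left of the bounding box.
Web: 1.6 × 30, A = 48 cm², y = 15 cm, Ī = 3 600 cm⁴.
Top flange (beyond web): 5.9 × 0.8, A = 4.72 cm², y = 29.6 cm, Ī = 0.251733 cm⁴.
Bottom flange (beyond web): 5.9 × 0.8, A = 4.72 cm², y = 0.4 cm, Ī = 0.251733 cm⁴.
By symmetry the centroid is at mid-height, ȳ = 15 cm.
Transfer each piece to the centroidal x-axis using Ī + A·d² with d = y − 15:
  web: d = 0 cm → contributes +3 600 cm⁴
  top flange (beyond web): d = 14.6 cm → contributes +1006.37 cm⁴
  bottom flange (beyond web): d = -14.6 cm → contributes +1006.37 cm⁴
Total I = 5612.73 cm⁴.
Radius of gyration: k = √(I/A) = √(5612.73 / 57.44) = 9.88508 cm.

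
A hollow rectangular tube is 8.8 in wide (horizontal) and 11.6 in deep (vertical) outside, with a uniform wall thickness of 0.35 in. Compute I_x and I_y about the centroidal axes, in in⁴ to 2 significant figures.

I_x ≈ 270 in⁴, I_y ≈ 180 in⁴

Treat the section as a set of non-overlapping primitives; coordinates are from the bounding-box lower-left.
Outer rectangle: 8.8 × 11.6, A = 102.1 in², y = 5.8 in, Ī = 1 145 in⁴.
Inner void (subtracted): 8.1 × 10.9, A = 88.29 in², y = 5.8 in, Ī = 874.1 in⁴.
By symmetry the centroid is at mid-height, ȳ = 5.8 in.
All pieces are centred on the centroidal x-axis, so I = ΣĪ (holes subtracted) = 270.5 in⁴.
Repeating about the centroidal y-axis gives I_y = 176 in⁴.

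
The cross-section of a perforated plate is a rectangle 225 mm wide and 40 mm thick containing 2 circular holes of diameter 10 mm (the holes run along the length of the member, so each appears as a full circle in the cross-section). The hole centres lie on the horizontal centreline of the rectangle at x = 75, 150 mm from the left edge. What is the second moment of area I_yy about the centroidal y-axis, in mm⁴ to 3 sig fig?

I_yy ≈ 3.77 × 10⁷ mm⁴

Split into non-overlapping primitives; take the origin at the lower-left of the bounding box.
Plate: 225 × 40, A = 9 000 mm², x = 112.5 mm, Ī = 37 968 750 mm⁴.
Hole 1 (subtracted): ⌀10, A = 78.54 mm², x = 75 mm, Ī = 490.87 mm⁴.
Hole 2 (subtracted): ⌀10, A = 78.54 mm², x = 150 mm, Ī = 490.87 mm⁴.
By symmetry the centroid is at mid-width, x̄ = 112.5 mm.
Transfer each piece to the centroidal y-axis using Ī + A·d² with d = x − 112.5:
  plate: d = 0 mm → contributes +37 968 750 mm⁴
  hole 1: d = -37.5 mm → contributes −110 937 mm⁴
  hole 2: d = 37.5 mm → contributes −110 937 mm⁴
Total I = 37 746 875 mm⁴.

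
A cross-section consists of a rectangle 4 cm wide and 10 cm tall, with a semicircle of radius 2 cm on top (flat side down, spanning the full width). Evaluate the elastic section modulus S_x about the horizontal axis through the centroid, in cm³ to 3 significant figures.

S_x ≈ 83.9 cm³

Break the section into simple shapes (no overlaps), measuring from the bottom-left corner of the bounding box.
Rectangular body: 4 × 10, A = 40 cm², y = 5 cm, Ī = 333.33 cm⁴.
Semicircular cap: semicircle r = 2, A = 6.2832 cm², y = 10.849 cm, Ī = 1.7561 cm⁴.
Centroid: ȳ = ΣA·y / ΣA = 5.794 cm.
Transfer each piece to the horizontal axis through the centroid using Ī + A·d² with d = y − 5.794:
  rectangular body: d = -0.79401 cm → contributes +358.55 cm⁴
  semicircular cap: d = 5.0548 cm → contributes +162.3 cm⁴
Total I = 520.85 cm⁴.
Extreme fibre distance c = 6.206 cm; S = I/c = 83.927 cm³.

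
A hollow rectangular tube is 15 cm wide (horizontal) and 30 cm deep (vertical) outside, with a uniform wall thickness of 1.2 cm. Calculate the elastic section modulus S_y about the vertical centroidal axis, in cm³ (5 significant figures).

Decompose the section into non-overlapping parts with the origin at the bottom-left of its bounding rectangle.
Outer rectangle: 15 × 30, A = 450 cm², x = 7.5 cm, Ī = 8437.5 cm⁴.
Inner void (subtracted): 12.6 × 27.6, A = 347.76 cm², x = 7.5 cm, Ī = 4600.865 cm⁴.
By symmetry the centroid is at mid-width, x̄ = 7.5 cm.
All pieces are centred on the vertical centroidal axis, so I = ΣĪ (holes subtracted) = 3836.635 cm⁴.
Extreme fibre distance c = 7.5 cm; S = I/c = 511.5514 cm³.

S_y ≈ 511.55 cm³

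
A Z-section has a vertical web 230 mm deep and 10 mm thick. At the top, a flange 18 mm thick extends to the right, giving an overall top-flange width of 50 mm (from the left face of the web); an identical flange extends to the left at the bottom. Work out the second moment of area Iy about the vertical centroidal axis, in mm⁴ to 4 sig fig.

Break the section into simple shapes (no overlaps), measuring from the bottom-left corner of the bounding box.
Web: 10 × 230, A = 2 300 mm², x = 45 mm, Ī = 19166.7 mm⁴.
Top flange (beyond web): 40 × 18, A = 720 mm², x = 70 mm, Ī = 96 000 mm⁴.
Bottom flange (beyond web): 40 × 18, A = 720 mm², x = 20 mm, Ī = 96 000 mm⁴.
Centroid: x̄ = ΣA·x / ΣA = 45 mm.
Transfer each piece to the vertical centroidal axis using Ī + A·d² with d = x − 45:
  web: d = 0 mm → contributes +19166.7 mm⁴
  top flange (beyond web): d = 25 mm → contributes +546 000 mm⁴
  bottom flange (beyond web): d = -25 mm → contributes +546 000 mm⁴
Total I = 1 111 167 mm⁴.

Iy ≈ 1.111 × 10⁶ mm⁴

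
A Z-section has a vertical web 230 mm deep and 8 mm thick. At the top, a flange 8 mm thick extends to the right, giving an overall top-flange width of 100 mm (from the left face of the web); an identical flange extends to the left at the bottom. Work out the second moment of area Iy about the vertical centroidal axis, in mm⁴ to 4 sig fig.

Split into non-overlapping primitives; take the origin at the lower-left of the bounding box.
Web: 8 × 230, A = 1 840 mm², x = 96 mm, Ī = 9813.33 mm⁴.
Top flange (beyond web): 92 × 8, A = 736 mm², x = 146 mm, Ī = 519 125 mm⁴.
Bottom flange (beyond web): 92 × 8, A = 736 mm², x = 46 mm, Ī = 519 125 mm⁴.
Centroid: x̄ = ΣA·x / ΣA = 96 mm.
Transfer each piece to the vertical centroidal axis using Ī + A·d² with d = x − 96:
  web: d = 0 mm → contributes +9813.33 mm⁴
  top flange (beyond web): d = 50 mm → contributes +2 359 125 mm⁴
  bottom flange (beyond web): d = -50 mm → contributes +2 359 125 mm⁴
Total I = 4 728 064 mm⁴.

Iy ≈ 4.728 × 10⁶ mm⁴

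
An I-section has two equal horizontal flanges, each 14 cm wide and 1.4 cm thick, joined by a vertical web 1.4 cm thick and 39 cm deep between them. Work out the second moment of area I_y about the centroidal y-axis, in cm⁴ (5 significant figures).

Split into non-overlapping primitives; take the origin at the lower-left of the bounding box.
Bottom flange: 14 × 1.4, A = 19.6 cm², x = 7 cm, Ī = 320.1333 cm⁴.
Web: 1.4 × 39, A = 54.6 cm², x = 7 cm, Ī = 8.918 cm⁴.
Top flange: 14 × 1.4, A = 19.6 cm², x = 7 cm, Ī = 320.1333 cm⁴.
By symmetry the centroid is at mid-width, x̄ = 7 cm.
All pieces are centred on the centroidal y-axis, so I = ΣĪ = 649.1847 cm⁴.

I_y ≈ 649.18 cm⁴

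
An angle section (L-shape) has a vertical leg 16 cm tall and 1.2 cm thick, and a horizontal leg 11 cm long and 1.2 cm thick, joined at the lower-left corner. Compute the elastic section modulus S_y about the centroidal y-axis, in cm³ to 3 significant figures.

S_y ≈ 38.1 cm³

Break the section into simple shapes (no overlaps), measuring from the bottom-left corner of the bounding box.
Vertical leg: 1.2 × 16, A = 19.2 cm², x = 0.6 cm, Ī = 2.304 cm⁴.
Horizontal leg (remainder): 9.8 × 1.2, A = 11.76 cm², x = 6.1 cm, Ī = 94.119 cm⁴.
Centroid: x̄ = ΣA·x / ΣA = 2.6891 cm.
Transfer each piece to the centroidal y-axis using Ī + A·d² with d = x − 2.6891:
  vertical leg: d = -2.0891 cm → contributes +86.103 cm⁴
  horizontal leg (remainder): d = 3.4109 cm → contributes +230.93 cm⁴
Total I = 317.04 cm⁴.
Extreme fibre distance c = 8.3109 cm; S = I/c = 38.147 cm³.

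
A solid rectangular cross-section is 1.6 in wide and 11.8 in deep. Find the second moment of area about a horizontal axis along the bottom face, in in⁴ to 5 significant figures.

I_base ≈ 876.28 in⁴

The section: 1.6 × 11.8, A = 18.88 in², y = 5.9 in, Ī = 219.0709 in⁴.
Transfer it to the base of the section using Ī + A·d² with d = y − 0:
  the section: d = 5.9 in → contributes +876.2837 in⁴
Total I = 876.2837 in⁴.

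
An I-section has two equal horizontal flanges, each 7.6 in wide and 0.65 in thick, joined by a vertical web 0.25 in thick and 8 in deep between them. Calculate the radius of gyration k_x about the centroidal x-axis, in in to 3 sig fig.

Decompose the section into non-overlapping parts with the origin at the bottom-left of its bounding rectangle.
Bottom flange: 7.6 × 0.65, A = 4.94 in², y = 0.325 in, Ī = 0.17393 in⁴.
Web: 0.25 × 8, A = 2 in², y = 4.65 in, Ī = 10.667 in⁴.
Top flange: 7.6 × 0.65, A = 4.94 in², y = 8.975 in, Ī = 0.17393 in⁴.
By symmetry the centroid is at mid-height, ȳ = 4.65 in.
Transfer each piece to the centroidal x-axis using Ī + A·d² with d = y − 4.65:
  bottom flange: d = -4.325 in → contributes +92.58 in⁴
  web: d = 0 in → contributes +10.667 in⁴
  top flange: d = 4.325 in → contributes +92.58 in⁴
Total I = 195.83 in⁴.
Radius of gyration: k = √(I/A) = √(195.83 / 11.88) = 4.06 in.

k_x ≈ 4.06 in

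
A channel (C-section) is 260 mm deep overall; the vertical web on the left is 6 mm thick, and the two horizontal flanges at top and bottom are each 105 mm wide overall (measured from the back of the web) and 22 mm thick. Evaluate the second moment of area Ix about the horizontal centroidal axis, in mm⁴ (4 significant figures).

Ix ≈ 7.065 × 10⁷ mm⁴

Decompose the section into non-overlapping parts with the origin at the bottom-left of its bounding rectangle.
Web: 6 × 260, A = 1 560 mm², y = 130 mm, Ī = 8 788 000 mm⁴.
Top flange (beyond web): 99 × 22, A = 2 178 mm², y = 249 mm, Ī = 87 846 mm⁴.
Bottom flange (beyond web): 99 × 22, A = 2 178 mm², y = 11 mm, Ī = 87 846 mm⁴.
By symmetry the centroid is at mid-height, ȳ = 130 mm.
Transfer each piece to the horizontal centroidal axis using Ī + A·d² with d = y − 130:
  web: d = 0 mm → contributes +8 788 000 mm⁴
  top flange (beyond web): d = 119 mm → contributes +30 930 504 mm⁴
  bottom flange (beyond web): d = -119 mm → contributes +30 930 504 mm⁴
Total I = 70 649 008 mm⁴.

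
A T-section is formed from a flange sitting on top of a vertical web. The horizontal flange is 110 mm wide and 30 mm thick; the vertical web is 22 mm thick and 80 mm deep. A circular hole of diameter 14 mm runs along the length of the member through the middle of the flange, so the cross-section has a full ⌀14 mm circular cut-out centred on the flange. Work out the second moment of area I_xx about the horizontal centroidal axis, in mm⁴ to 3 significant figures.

Decompose the section into non-overlapping parts with the origin at the bottom-left of its bounding rectangle.
Flange: 110 × 30, A = 3 300 mm², y = 95 mm, Ī = 247 500 mm⁴.
Web: 22 × 80, A = 1 760 mm², y = 40 mm, Ī = 938 667 mm⁴.
Hole (subtracted): ⌀14, A = 153.94 mm², y = 95 mm, Ī = 1885.7 mm⁴.
Centroid: ȳ = ΣA·y / ΣA = 75.269 mm.
Transfer each piece to the horizontal centroidal axis using Ī + A·d² with d = y − 75.269:
  flange: d = 19.731 mm → contributes +1 532 191 mm⁴
  web: d = -35.269 mm → contributes +3 127 973 mm⁴
  hole: d = 19.731 mm → contributes −61 814 mm⁴
Total I = 4 598 350 mm⁴.

I_xx ≈ 4.60 × 10⁶ mm⁴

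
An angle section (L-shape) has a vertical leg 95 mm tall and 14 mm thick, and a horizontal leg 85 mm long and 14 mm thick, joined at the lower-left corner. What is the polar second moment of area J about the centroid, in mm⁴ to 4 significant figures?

J ≈ 3.416 × 10⁶ mm⁴

Treat the section as a set of non-overlapping primitives; coordinates are from the bounding-box lower-left.
Vertical leg: 14 × 95, A = 1 330 mm², y = 47.5 mm, Ī = 1 000 271 mm⁴.
Horizontal leg (remainder): 71 × 14, A = 994 mm², y = 7 mm, Ī = 16235.3 mm⁴.
Centroid: ȳ = ΣA·y / ΣA = 30.1777 mm.
Transfer each piece to the centroidal x-axis using Ī + A·d² with d = y − 30.1777:
  vertical leg: d = 17.3223 mm → contributes +1 399 353 mm⁴
  horizontal leg (remainder): d = -23.1777 mm → contributes +550 218 mm⁴
Total I = 1 949 571 mm⁴.
For the y-axis: x̄ = 25.1777 mm.
Repeating about the centroidal y-axis gives I_y = 1 466 781 mm⁴.
Polar second moment: J = I_x + I_y = 3 416 353 mm⁴.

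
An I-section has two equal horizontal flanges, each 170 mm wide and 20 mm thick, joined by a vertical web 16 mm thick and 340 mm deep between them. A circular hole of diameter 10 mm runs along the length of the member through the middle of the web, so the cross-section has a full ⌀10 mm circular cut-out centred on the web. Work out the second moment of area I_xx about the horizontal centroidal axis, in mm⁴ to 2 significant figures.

I_xx ≈ 2.7 × 10⁸ mm⁴

Treat the section as a set of non-overlapping primitives; coordinates are from the bounding-box lower-left.
Bottom flange: 170 × 20, A = 3 400 mm², y = 10 mm, Ī = 113 333 mm⁴.
Web: 16 × 340, A = 5 440 mm², y = 190 mm, Ī = 52 405 333 mm⁴.
Top flange: 170 × 20, A = 3 400 mm², y = 370 mm, Ī = 113 333 mm⁴.
Hole (subtracted): ⌀10, A = 78.54 mm², y = 190 mm, Ī = 490.9 mm⁴.
By symmetry the centroid is at mid-height, ȳ = 190 mm.
Transfer each piece to the horizontal centroidal axis using Ī + A·d² with d = y − 190:
  bottom flange: d = -180 mm → contributes +110 273 333 mm⁴
  web: d = 0 mm → contributes +52 405 333 mm⁴
  top flange: d = 180 mm → contributes +110 273 333 mm⁴
  hole: d = 0 mm → contributes −490.9 mm⁴
Total I = 272 951 509 mm⁴.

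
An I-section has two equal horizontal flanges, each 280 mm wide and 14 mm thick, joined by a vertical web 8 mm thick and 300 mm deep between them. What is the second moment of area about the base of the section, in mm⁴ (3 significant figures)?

I_base ≈ 4.87 × 10⁸ mm⁴

Break the section into simple shapes (no overlaps), measuring from the bottom-left corner of the bounding box.
Bottom flange: 280 × 14, A = 3 920 mm², y = 7 mm, Ī = 64 027 mm⁴.
Web: 8 × 300, A = 2 400 mm², y = 164 mm, Ī = 18 000 000 mm⁴.
Top flange: 280 × 14, A = 3 920 mm², y = 321 mm, Ī = 64 027 mm⁴.
Transfer each piece to the base of the section using Ī + A·d² with d = y − 0:
  bottom flange: d = 7 mm → contributes +256 107 mm⁴
  web: d = 164 mm → contributes +82 550 400 mm⁴
  top flange: d = 321 mm → contributes +403 984 747 mm⁴
Total I = 486 791 253 mm⁴.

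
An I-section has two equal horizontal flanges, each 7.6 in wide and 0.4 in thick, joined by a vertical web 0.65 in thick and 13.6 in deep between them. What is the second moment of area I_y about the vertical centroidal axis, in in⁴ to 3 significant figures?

I_y ≈ 29.6 in⁴

Decompose the section into non-overlapping parts with the origin at the bottom-left of its bounding rectangle.
Bottom flange: 7.6 × 0.4, A = 3.04 in², x = 3.8 in, Ī = 14.633 in⁴.
Web: 0.65 × 13.6, A = 8.84 in², x = 3.8 in, Ī = 0.31124 in⁴.
Top flange: 7.6 × 0.4, A = 3.04 in², x = 3.8 in, Ī = 14.633 in⁴.
By symmetry the centroid is at mid-width, x̄ = 3.8 in.
All pieces are centred on the vertical centroidal axis, so I = ΣĪ = 29.576 in⁴.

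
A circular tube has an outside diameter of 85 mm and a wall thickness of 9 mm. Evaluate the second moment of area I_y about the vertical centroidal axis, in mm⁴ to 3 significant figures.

I_y ≈ 1.57 × 10⁶ mm⁴

Decompose the section into non-overlapping parts with the origin at the bottom-left of its bounding rectangle.
Outer circle: ⌀85, A = 5674.5 mm², x = 42.5 mm, Ī = 2 562 392 mm⁴.
Bore (subtracted): ⌀67, A = 3525.7 mm², x = 42.5 mm, Ī = 989 166 mm⁴.
By symmetry the centroid is at mid-width, x̄ = 42.5 mm.
All pieces are centred on the vertical centroidal axis, so I = ΣĪ (holes subtracted) = 1 573 226 mm⁴.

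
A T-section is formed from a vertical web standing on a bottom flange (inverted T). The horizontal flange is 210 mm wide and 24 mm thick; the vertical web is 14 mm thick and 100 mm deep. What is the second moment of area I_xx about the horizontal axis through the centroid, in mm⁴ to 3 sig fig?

Treat the section as a set of non-overlapping primitives; coordinates are from the bounding-box lower-left.
Flange: 210 × 24, A = 5 040 mm², y = 12 mm, Ī = 241 920 mm⁴.
Web: 14 × 100, A = 1 400 mm², y = 74 mm, Ī = 1 166 667 mm⁴.
Centroid: ȳ = ΣA·y / ΣA = 25.478 mm.
Transfer each piece to the horizontal axis through the centroid using Ī + A·d² with d = y − 25.478:
  flange: d = -13.478 mm → contributes +1 157 504 mm⁴
  web: d = 48.522 mm → contributes +4 462 770 mm⁴
Total I = 5 620 274 mm⁴.

I_xx ≈ 5.62 × 10⁶ mm⁴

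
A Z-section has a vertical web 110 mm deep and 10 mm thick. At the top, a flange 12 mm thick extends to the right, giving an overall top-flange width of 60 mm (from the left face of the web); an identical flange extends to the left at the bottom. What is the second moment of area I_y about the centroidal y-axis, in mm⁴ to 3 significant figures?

Split into non-overlapping primitives; take the origin at the lower-left of the bounding box.
Web: 10 × 110, A = 1 100 mm², x = 55 mm, Ī = 9166.7 mm⁴.
Top flange (beyond web): 50 × 12, A = 600 mm², x = 85 mm, Ī = 125 000 mm⁴.
Bottom flange (beyond web): 50 × 12, A = 600 mm², x = 25 mm, Ī = 125 000 mm⁴.
Centroid: x̄ = ΣA·x / ΣA = 55 mm.
Transfer each piece to the centroidal y-axis using Ī + A·d² with d = x − 55:
  web: d = 0 mm → contributes +9166.7 mm⁴
  top flange (beyond web): d = 30 mm → contributes +665 000 mm⁴
  bottom flange (beyond web): d = -30 mm → contributes +665 000 mm⁴
Total I = 1 339 167 mm⁴.

I_y ≈ 1.34 × 10⁶ mm⁴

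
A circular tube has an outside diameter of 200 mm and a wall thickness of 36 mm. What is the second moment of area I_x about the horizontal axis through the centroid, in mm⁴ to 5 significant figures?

Treat the section as a set of non-overlapping primitives; coordinates are from the bounding-box lower-left.
Outer circle: ⌀200, A = 31415.93 mm², y = 100 mm, Ī = 78 539 816 mm⁴.
Bore (subtracted): ⌀128, A = 12867.96 mm², y = 100 mm, Ī = 13 176 795 mm⁴.
By symmetry the centroid is at mid-height, ȳ = 100 mm.
All pieces are centred on the horizontal axis through the centroid, so I = ΣĪ (holes subtracted) = 65 363 022 mm⁴.

I_x ≈ 6.5363 × 10⁷ mm⁴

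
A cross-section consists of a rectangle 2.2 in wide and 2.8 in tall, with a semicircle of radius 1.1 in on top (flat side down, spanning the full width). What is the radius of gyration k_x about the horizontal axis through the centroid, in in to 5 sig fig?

Split into non-overlapping primitives; take the origin at the lower-left of the bounding box.
Rectangular body: 2.2 × 2.8, A = 6.16 in², y = 1.4 in, Ī = 4.024533 in⁴.
Semicircular cap: semicircle r = 1.1, A = 1.900664 in², y = 3.266854 in, Ī = 0.1606952 in⁴.
Centroid: ȳ = ΣA·y / ΣA = 1.840195 in.
Transfer each piece to the horizontal axis through the centroid using Ī + A·d² with d = y − 1.840195:
  rectangular body: d = -0.4401948 in → contributes +5.218166 in⁴
  semicircular cap: d = 1.42666 in → contributes +4.029226 in⁴
Total I = 9.247391 in⁴.
Radius of gyration: k = √(I/A) = √(9.247391 / 8.060664) = 1.071086 in.

k_x ≈ 1.0711 in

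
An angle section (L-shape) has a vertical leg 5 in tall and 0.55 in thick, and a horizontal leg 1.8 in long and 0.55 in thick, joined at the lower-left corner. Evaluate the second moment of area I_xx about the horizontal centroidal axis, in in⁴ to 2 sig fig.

Split into non-overlapping primitives; take the origin at the lower-left of the bounding box.
Vertical leg: 0.55 × 5, A = 2.75 in², y = 2.5 in, Ī = 5.729 in⁴.
Horizontal leg (remainder): 1.25 × 0.55, A = 0.6875 in², y = 0.275 in, Ī = 0.01733 in⁴.
Centroid: ȳ = ΣA·y / ΣA = 2.055 in.
Transfer each piece to the horizontal centroidal axis using Ī + A·d² with d = y − 2.055:
  vertical leg: d = 0.445 in → contributes +6.274 in⁴
  horizontal leg (remainder): d = -1.78 in → contributes +2.196 in⁴
Total I = 8.469 in⁴.

I_xx ≈ 8.5 in⁴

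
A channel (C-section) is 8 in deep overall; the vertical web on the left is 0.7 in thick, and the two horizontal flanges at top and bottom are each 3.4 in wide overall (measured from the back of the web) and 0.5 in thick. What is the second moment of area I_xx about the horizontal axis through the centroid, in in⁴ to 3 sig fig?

I_xx ≈ 67.9 in⁴

Break the section into simple shapes (no overlaps), measuring from the bottom-left corner of the bounding box.
Web: 0.7 × 8, A = 5.6 in², y = 4 in, Ī = 29.867 in⁴.
Top flange (beyond web): 2.7 × 0.5, A = 1.35 in², y = 7.75 in, Ī = 0.028125 in⁴.
Bottom flange (beyond web): 2.7 × 0.5, A = 1.35 in², y = 0.25 in, Ī = 0.028125 in⁴.
By symmetry the centroid is at mid-height, ȳ = 4 in.
Transfer each piece to the horizontal axis through the centroid using Ī + A·d² with d = y − 4:
  web: d = 0 in → contributes +29.867 in⁴
  top flange (beyond web): d = 3.75 in → contributes +19.013 in⁴
  bottom flange (beyond web): d = -3.75 in → contributes +19.013 in⁴
Total I = 67.892 in⁴.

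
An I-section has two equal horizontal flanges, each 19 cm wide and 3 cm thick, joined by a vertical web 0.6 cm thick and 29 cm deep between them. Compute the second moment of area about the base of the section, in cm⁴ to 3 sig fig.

I_base ≈ 7.07 × 10⁴ cm⁴

Break the section into simple shapes (no overlaps), measuring from the bottom-left corner of the bounding box.
Bottom flange: 19 × 3, A = 57 cm², y = 1.5 cm, Ī = 42.75 cm⁴.
Web: 0.6 × 29, A = 17.4 cm², y = 17.5 cm, Ī = 1219.5 cm⁴.
Top flange: 19 × 3, A = 57 cm², y = 33.5 cm, Ī = 42.75 cm⁴.
Transfer each piece to the base of the section using Ī + A·d² with d = y − 0:
  bottom flange: d = 1.5 cm → contributes +171 cm⁴
  web: d = 17.5 cm → contributes +6548.2 cm⁴
  top flange: d = 33.5 cm → contributes +64 011 cm⁴
Total I = 70 730 cm⁴.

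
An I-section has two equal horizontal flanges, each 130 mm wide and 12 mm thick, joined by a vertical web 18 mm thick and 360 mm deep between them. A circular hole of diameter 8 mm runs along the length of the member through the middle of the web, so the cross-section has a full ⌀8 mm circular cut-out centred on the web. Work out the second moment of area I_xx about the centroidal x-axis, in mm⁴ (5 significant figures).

Treat the section as a set of non-overlapping primitives; coordinates are from the bounding-box lower-left.
Bottom flange: 130 × 12, A = 1 560 mm², y = 6 mm, Ī = 18 720 mm⁴.
Web: 18 × 360, A = 6 480 mm², y = 192 mm, Ī = 69 984 000 mm⁴.
Top flange: 130 × 12, A = 1 560 mm², y = 378 mm, Ī = 18 720 mm⁴.
Hole (subtracted): ⌀8, A = 50.26548 mm², y = 192 mm, Ī = 201.0619 mm⁴.
By symmetry the centroid is at mid-height, ȳ = 192 mm.
Transfer each piece to the centroidal x-axis using Ī + A·d² with d = y − 192:
  bottom flange: d = -186 mm → contributes +53 988 480 mm⁴
  web: d = 0 mm → contributes +69 984 000 mm⁴
  top flange: d = 186 mm → contributes +53 988 480 mm⁴
  hole: d = 0 mm → contributes −201.0619 mm⁴
Total I = 177 960 759 mm⁴.

I_xx ≈ 1.7796 × 10⁸ mm⁴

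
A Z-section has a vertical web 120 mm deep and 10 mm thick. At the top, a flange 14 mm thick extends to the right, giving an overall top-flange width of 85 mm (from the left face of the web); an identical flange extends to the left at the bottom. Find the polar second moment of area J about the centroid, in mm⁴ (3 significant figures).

Split into non-overlapping primitives; take the origin at the lower-left of the bounding box.
Web: 10 × 120, A = 1 200 mm², y = 60 mm, Ī = 1 440 000 mm⁴.
Top flange (beyond web): 75 × 14, A = 1 050 mm², y = 113 mm, Ī = 17 150 mm⁴.
Bottom flange (beyond web): 75 × 14, A = 1 050 mm², y = 7 mm, Ī = 17 150 mm⁴.
Centroid: ȳ = ΣA·y / ΣA = 60 mm.
Transfer each piece to the centroidal x-axis using Ī + A·d² with d = y − 60:
  web: d = 0 mm → contributes +1 440 000 mm⁴
  top flange (beyond web): d = 53 mm → contributes +2 966 600 mm⁴
  bottom flange (beyond web): d = -53 mm → contributes +2 966 600 mm⁴
Total I = 7 373 200 mm⁴.
For the y-axis: x̄ = 80 mm.
Repeating about the centroidal y-axis gives I_y = 4 787 500 mm⁴.
Polar second moment: J = I_x + I_y = 12 160 700 mm⁴.

J ≈ 1.22 × 10⁷ mm⁴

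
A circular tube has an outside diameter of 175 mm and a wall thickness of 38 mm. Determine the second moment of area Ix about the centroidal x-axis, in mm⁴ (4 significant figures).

Break the section into simple shapes (no overlaps), measuring from the bottom-left corner of the bounding box.
Outer circle: ⌀175, A = 24052.8 mm², y = 87.5 mm, Ī = 46 038 598 mm⁴.
Bore (subtracted): ⌀99, A = 7697.69 mm², y = 87.5 mm, Ī = 4 715 315 mm⁴.
By symmetry the centroid is at mid-height, ȳ = 87.5 mm.
All pieces are centred on the centroidal x-axis, so I = ΣĪ (holes subtracted) = 41 323 284 mm⁴.

Ix ≈ 4.132 × 10⁷ mm⁴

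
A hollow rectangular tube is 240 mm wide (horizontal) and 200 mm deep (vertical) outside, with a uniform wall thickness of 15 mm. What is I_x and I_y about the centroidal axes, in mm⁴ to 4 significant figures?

I_x ≈ 7.402 × 10⁷ mm⁴, I_y ≈ 9.920 × 10⁷ mm⁴

Break the section into simple shapes (no overlaps), measuring from the bottom-left corner of the bounding box.
Outer rectangle: 240 × 200, A = 48 000 mm², y = 100 mm, Ī = 160 000 000 mm⁴.
Inner void (subtracted): 210 × 170, A = 35 700 mm², y = 100 mm, Ī = 85 977 500 mm⁴.
By symmetry the centroid is at mid-height, ȳ = 100 mm.
All pieces are centred on the centroidal x-axis, so I = ΣĪ (holes subtracted) = 74 022 500 mm⁴.
Repeating about the centroidal y-axis gives I_y = 99 202 500 mm⁴.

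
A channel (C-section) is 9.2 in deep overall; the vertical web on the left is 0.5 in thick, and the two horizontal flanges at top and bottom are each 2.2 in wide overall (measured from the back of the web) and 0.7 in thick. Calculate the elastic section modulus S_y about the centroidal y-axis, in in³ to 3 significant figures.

Decompose the section into non-overlapping parts with the origin at the bottom-left of its bounding rectangle.
Web: 0.5 × 9.2, A = 4.6 in², x = 0.25 in, Ī = 0.095833 in⁴.
Top flange (beyond web): 1.7 × 0.7, A = 1.19 in², x = 1.35 in, Ī = 0.28659 in⁴.
Bottom flange (beyond web): 1.7 × 0.7, A = 1.19 in², x = 1.35 in, Ī = 0.28659 in⁴.
Centroid: x̄ = ΣA·x / ΣA = 0.62507 in.
Transfer each piece to the centroidal y-axis using Ī + A·d² with d = x − 0.62507:
  web: d = -0.37507 in → contributes +0.74296 in⁴
  top flange (beyond web): d = 0.72493 in → contributes +0.91196 in⁴
  bottom flange (beyond web): d = 0.72493 in → contributes +0.91196 in⁴
Total I = 2.5669 in⁴.
Extreme fibre distance c = 1.5749 in; S = I/c = 1.6298 in³.

S_y ≈ 1.63 in³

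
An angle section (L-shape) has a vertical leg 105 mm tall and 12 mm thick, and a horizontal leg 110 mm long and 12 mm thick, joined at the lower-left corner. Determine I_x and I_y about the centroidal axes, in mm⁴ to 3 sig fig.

I_x ≈ 2.49 × 10⁶ mm⁴, I_y ≈ 2.80 × 10⁶ mm⁴

Decompose the section into non-overlapping parts with the origin at the bottom-left of its bounding rectangle.
Vertical leg: 12 × 105, A = 1 260 mm², y = 52.5 mm, Ī = 1 157 625 mm⁴.
Horizontal leg (remainder): 98 × 12, A = 1 176 mm², y = 6 mm, Ī = 14 112 mm⁴.
Centroid: ȳ = ΣA·y / ΣA = 30.052 mm.
Transfer each piece to the centroidal x-axis using Ī + A·d² with d = y − 30.052:
  vertical leg: d = 22.448 mm → contributes +1 792 571 mm⁴
  horizontal leg (remainder): d = -24.052 mm → contributes +694 411 mm⁴
Total I = 2 486 981 mm⁴.
For the y-axis: x̄ = 32.552 mm.
Repeating about the centroidal y-axis gives I_y = 2 796 346 mm⁴.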